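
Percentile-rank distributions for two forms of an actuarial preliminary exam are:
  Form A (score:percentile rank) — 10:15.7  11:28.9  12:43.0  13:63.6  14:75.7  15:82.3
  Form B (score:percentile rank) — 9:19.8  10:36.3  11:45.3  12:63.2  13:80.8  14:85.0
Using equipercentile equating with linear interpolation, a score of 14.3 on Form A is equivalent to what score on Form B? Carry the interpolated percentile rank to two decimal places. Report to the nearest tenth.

12.8

PR of 14.3 on Form A: 75.7 + (14.3 − 14)/(15 − 14) × (82.3 − 75.7) = 77.68
On Form B, PR 77.68 falls between score 12 (PR 63.2) and 13 (PR 80.8).
Interpolate: 12 + (77.68 − 63.2)/(80.8 − 63.2) × (13 − 12) = 12.8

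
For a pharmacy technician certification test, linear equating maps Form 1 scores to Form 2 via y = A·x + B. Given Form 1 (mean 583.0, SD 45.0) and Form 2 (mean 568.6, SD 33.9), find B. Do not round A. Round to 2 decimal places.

129.41

A = SD_Y / SD_X = 33.9 / 45.0 = 0.753333
B = M_Y − A·M_X = 568.6 − 0.753333 × 583.0 = 129.41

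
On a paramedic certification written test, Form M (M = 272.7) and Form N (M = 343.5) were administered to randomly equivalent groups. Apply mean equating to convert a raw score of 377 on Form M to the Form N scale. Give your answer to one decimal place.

447.8

Mean equating: y = x + (M_Y − M_X) = 377 + (343.5 − 272.7) = 447.8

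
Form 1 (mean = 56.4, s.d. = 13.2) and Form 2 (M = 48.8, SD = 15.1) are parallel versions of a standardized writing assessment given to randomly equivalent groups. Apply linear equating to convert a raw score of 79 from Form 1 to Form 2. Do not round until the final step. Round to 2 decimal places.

Linear equating: y = (SD_Y/SD_X)(x − M_X) + M_Y
y = (15.1/13.2)(79 − 56.4) + 48.8
y = 1.143939 × 22.6 + 48.8 = 25.8530 + 48.8 = 74.65

74.65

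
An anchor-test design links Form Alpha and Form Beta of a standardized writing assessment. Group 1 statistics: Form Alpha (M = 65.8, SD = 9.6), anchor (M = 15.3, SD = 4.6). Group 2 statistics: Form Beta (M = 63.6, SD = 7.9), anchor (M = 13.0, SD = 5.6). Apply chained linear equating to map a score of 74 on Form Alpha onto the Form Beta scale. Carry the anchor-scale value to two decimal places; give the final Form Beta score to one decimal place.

72.4

Form Alpha → anchor (Group 1): v = (4.6/9.6)(74 − 65.8) + 15.3 = 19.23
anchor → Form Beta (Group 2): y = (7.9/5.6)(19.23 − 13.0) + 63.6 = 72.4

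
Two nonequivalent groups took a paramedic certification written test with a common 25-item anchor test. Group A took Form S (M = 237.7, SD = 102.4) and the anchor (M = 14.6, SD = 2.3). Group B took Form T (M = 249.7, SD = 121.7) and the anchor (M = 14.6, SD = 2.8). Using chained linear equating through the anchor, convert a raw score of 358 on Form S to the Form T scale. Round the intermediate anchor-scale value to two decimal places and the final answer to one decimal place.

367.1

Form S → anchor (Group A): v = (2.3/102.4)(358 − 237.7) + 14.6 = 17.30
anchor → Form T (Group B): y = (121.7/2.8)(17.30 − 14.6) + 249.7 = 367.1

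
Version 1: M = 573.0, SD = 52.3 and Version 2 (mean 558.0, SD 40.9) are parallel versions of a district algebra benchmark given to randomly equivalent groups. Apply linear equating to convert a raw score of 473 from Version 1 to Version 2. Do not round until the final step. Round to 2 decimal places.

Linear equating: y = (SD_Y/SD_X)(x − M_X) + M_Y
y = (40.9/52.3)(473 − 573.0) + 558.0
y = 0.782027 × -100.0 + 558.0 = -78.2027 + 558.0 = 479.80

479.80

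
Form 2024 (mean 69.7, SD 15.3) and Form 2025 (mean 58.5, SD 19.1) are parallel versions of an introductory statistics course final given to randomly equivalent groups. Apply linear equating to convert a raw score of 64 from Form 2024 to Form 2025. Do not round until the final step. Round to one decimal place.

51.4

Linear equating: y = (SD_Y/SD_X)(x − M_X) + M_Y
y = (19.1/15.3)(64 − 69.7) + 58.5
y = 1.248366 × -5.7 + 58.5 = -7.1157 + 58.5 = 51.4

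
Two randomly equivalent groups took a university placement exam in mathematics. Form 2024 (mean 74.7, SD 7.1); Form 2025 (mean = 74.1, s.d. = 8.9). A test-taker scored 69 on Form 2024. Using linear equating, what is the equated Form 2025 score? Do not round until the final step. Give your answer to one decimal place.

67.0

Linear equating: y = (SD_Y/SD_X)(x − M_X) + M_Y
y = (8.9/7.1)(69 − 74.7) + 74.1
y = 1.253521 × -5.7 + 74.1 = -7.1451 + 74.1 = 67.0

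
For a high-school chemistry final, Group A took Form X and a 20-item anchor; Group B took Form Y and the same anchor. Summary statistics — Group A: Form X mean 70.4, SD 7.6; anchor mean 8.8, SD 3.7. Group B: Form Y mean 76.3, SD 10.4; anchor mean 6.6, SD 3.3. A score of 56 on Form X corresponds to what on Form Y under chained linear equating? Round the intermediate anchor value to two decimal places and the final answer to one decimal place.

Form X → anchor (Group A): v = (3.7/7.6)(56 − 70.4) + 8.8 = 1.79
anchor → Form Y (Group B): y = (10.4/3.3)(1.79 − 6.6) + 76.3 = 61.1

61.1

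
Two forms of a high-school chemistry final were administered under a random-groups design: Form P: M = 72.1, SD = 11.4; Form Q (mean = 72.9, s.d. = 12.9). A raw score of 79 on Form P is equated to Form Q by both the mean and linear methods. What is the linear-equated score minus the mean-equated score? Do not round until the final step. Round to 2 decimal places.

Mean-equated: 79 + (72.9 − 72.1) = 79.80
Linear-equated: (12.9/11.4)(79 − 72.1) + 72.9 = 80.708
Difference = 80.708 − 79.80 = 0.91

0.91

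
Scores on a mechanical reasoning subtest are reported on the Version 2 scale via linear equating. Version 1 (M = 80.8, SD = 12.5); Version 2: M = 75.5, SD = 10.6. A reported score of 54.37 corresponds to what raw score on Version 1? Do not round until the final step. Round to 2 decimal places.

Invert y = (SD_Y/SD_X)(x − M_X) + M_Y:
x = (SD_X/SD_Y)(y − M_Y) + M_X = (12.5/10.6)(54.37 − 75.5) + 80.8
x = 1.179245 × -21.130 + 80.8 = 55.88

55.88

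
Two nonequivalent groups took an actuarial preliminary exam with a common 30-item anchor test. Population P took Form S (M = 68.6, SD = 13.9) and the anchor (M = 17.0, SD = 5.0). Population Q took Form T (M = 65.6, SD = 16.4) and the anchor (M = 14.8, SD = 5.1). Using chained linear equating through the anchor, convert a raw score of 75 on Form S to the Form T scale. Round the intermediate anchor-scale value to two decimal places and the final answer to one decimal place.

Form S → anchor (Population P): v = (5.0/13.9)(75 − 68.6) + 17.0 = 19.30
anchor → Form T (Population Q): y = (16.4/5.1)(19.30 − 14.8) + 65.6 = 80.1

80.1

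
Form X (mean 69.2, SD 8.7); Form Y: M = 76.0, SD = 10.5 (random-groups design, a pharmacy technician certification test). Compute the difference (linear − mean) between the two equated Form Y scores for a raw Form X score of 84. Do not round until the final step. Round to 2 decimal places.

3.06

Mean-equated: 84 + (76.0 − 69.2) = 90.80
Linear-equated: (10.5/8.7)(84 − 69.2) + 76.0 = 93.862
Difference = 93.862 − 90.80 = 3.06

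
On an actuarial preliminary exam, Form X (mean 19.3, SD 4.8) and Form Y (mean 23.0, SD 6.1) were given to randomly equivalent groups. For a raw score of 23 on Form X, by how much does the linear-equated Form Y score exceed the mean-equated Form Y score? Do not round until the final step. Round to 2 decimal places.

Mean-equated: 23 + (23.0 − 19.3) = 26.70
Linear-equated: (6.1/4.8)(23 − 19.3) + 23.0 = 27.702
Difference = 27.702 − 26.70 = 1.00

1.00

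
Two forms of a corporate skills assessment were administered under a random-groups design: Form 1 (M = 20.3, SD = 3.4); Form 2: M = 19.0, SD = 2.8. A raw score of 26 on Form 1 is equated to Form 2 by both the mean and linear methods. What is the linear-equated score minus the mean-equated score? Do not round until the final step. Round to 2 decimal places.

Mean-equated: 26 + (19.0 − 20.3) = 24.70
Linear-equated: (2.8/3.4)(26 − 20.3) + 19.0 = 23.694
Difference = 23.694 − 24.70 = -1.01

-1.01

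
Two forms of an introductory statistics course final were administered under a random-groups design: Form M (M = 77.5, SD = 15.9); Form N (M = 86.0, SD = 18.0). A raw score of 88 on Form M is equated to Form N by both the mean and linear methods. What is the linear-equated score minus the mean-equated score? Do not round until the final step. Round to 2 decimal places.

1.39

Mean-equated: 88 + (86.0 − 77.5) = 96.50
Linear-equated: (18.0/15.9)(88 − 77.5) + 86.0 = 97.887
Difference = 97.887 − 96.50 = 1.39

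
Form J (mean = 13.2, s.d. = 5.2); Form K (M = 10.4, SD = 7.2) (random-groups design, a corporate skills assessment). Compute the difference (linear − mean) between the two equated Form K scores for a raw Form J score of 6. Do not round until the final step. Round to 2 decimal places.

-2.77

Mean-equated: 6 + (10.4 − 13.2) = 3.20
Linear-equated: (7.2/5.2)(6 − 13.2) + 10.4 = 0.431
Difference = 0.431 − 3.20 = -2.77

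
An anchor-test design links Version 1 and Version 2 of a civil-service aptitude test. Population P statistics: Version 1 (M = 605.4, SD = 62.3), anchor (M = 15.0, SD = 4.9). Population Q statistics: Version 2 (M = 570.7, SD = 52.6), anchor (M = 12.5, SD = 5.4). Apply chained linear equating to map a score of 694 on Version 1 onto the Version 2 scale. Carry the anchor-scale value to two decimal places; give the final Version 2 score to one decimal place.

Version 1 → anchor (Population P): v = (4.9/62.3)(694 − 605.4) + 15.0 = 21.97
anchor → Version 2 (Population Q): y = (52.6/5.4)(21.97 − 12.5) + 570.7 = 662.9

662.9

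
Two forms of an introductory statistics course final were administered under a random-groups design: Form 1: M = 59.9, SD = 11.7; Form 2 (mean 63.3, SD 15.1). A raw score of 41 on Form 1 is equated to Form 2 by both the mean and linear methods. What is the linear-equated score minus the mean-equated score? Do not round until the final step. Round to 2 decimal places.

Mean-equated: 41 + (63.3 − 59.9) = 44.40
Linear-equated: (15.1/11.7)(41 − 59.9) + 63.3 = 38.908
Difference = 38.908 − 44.40 = -5.49

-5.49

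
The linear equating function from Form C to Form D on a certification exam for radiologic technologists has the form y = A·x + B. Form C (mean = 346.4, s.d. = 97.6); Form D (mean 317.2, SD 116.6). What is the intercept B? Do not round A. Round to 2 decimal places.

-96.63

A = SD_Y / SD_X = 116.6 / 97.6 = 1.194672
B = M_Y − A·M_X = 317.2 − 1.194672 × 346.4 = -96.63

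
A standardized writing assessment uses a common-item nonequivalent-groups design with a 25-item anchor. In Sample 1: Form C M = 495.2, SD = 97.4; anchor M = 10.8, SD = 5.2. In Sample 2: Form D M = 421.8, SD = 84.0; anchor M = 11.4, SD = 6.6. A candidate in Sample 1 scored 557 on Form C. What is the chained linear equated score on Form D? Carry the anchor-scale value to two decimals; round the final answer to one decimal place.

456.2

Form C → anchor (Sample 1): v = (5.2/97.4)(557 − 495.2) + 10.8 = 14.10
anchor → Form D (Sample 2): y = (84.0/6.6)(14.10 − 11.4) + 421.8 = 456.2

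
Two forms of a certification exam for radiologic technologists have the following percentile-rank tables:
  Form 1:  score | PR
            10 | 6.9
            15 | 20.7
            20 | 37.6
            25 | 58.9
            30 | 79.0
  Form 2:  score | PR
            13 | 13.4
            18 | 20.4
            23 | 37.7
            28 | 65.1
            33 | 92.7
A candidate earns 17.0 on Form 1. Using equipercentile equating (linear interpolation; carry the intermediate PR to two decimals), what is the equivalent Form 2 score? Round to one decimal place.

PR of 17.0 on Form 1: 20.7 + (17.0 − 15)/(20 − 15) × (37.6 − 20.7) = 27.46
On Form 2, PR 27.46 falls between score 18 (PR 20.4) and 23 (PR 37.7).
Interpolate: 18 + (27.46 − 20.4)/(37.7 − 20.4) × (23 − 18) = 20.0

20.0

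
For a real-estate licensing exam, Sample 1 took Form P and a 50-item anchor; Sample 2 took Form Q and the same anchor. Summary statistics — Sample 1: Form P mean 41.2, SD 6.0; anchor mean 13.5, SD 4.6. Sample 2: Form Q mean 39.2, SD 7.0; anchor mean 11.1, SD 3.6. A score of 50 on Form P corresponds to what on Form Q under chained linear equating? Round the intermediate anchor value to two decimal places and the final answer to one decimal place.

Form P → anchor (Sample 1): v = (4.6/6.0)(50 − 41.2) + 13.5 = 20.25
anchor → Form Q (Sample 2): y = (7.0/3.6)(20.25 − 11.1) + 39.2 = 57.0

57.0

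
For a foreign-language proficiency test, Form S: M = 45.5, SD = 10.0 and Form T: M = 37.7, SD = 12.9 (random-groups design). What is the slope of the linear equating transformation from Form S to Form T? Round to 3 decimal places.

A = SD_Y / SD_X = 12.9 / 10.0 = 1.290

1.290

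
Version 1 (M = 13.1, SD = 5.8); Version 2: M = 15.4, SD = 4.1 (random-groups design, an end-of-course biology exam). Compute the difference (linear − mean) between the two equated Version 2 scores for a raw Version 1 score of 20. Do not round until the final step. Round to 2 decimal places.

-2.02

Mean-equated: 20 + (15.4 − 13.1) = 22.30
Linear-equated: (4.1/5.8)(20 − 13.1) + 15.4 = 20.278
Difference = 20.278 − 22.30 = -2.02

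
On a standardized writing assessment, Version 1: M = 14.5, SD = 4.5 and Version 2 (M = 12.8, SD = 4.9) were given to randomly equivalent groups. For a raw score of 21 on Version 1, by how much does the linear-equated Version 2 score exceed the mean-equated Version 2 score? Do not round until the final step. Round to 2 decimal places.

0.58

Mean-equated: 21 + (12.8 − 14.5) = 19.30
Linear-equated: (4.9/4.5)(21 − 14.5) + 12.8 = 19.878
Difference = 19.878 − 19.30 = 0.58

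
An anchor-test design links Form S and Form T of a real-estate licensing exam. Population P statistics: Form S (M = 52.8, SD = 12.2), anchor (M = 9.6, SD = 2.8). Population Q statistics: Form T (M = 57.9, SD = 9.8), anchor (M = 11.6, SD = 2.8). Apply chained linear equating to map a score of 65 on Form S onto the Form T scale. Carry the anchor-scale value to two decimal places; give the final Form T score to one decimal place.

Form S → anchor (Population P): v = (2.8/12.2)(65 − 52.8) + 9.6 = 12.40
anchor → Form T (Population Q): y = (9.8/2.8)(12.40 − 11.6) + 57.9 = 60.7

60.7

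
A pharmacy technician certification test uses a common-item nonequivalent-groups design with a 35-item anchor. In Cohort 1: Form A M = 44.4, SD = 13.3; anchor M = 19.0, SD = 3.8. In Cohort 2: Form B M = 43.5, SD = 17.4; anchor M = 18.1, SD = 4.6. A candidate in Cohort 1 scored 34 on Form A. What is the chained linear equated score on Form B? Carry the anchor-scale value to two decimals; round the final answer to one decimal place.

Form A → anchor (Cohort 1): v = (3.8/13.3)(34 − 44.4) + 19.0 = 16.03
anchor → Form B (Cohort 2): y = (17.4/4.6)(16.03 − 18.1) + 43.5 = 35.7

35.7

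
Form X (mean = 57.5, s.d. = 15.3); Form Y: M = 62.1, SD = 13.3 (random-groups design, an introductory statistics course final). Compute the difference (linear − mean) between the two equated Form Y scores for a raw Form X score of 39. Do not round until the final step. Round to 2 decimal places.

Mean-equated: 39 + (62.1 − 57.5) = 43.60
Linear-equated: (13.3/15.3)(39 − 57.5) + 62.1 = 46.018
Difference = 46.018 − 43.60 = 2.42

2.42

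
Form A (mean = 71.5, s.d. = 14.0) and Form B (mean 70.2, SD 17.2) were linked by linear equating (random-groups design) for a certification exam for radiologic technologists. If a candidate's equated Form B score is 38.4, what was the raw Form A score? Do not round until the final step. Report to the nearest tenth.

45.6

Invert y = (SD_Y/SD_X)(x − M_X) + M_Y:
x = (SD_X/SD_Y)(y − M_Y) + M_X = (14.0/17.2)(38.4 − 70.2) + 71.5
x = 0.813953 × -31.800 + 71.5 = 45.6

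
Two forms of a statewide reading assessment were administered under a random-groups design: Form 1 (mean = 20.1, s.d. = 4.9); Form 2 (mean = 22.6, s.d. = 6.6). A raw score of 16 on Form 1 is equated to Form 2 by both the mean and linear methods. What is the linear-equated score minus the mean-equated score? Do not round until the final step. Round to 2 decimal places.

Mean-equated: 16 + (22.6 − 20.1) = 18.50
Linear-equated: (6.6/4.9)(16 − 20.1) + 22.6 = 17.078
Difference = 17.078 − 18.50 = -1.42

-1.42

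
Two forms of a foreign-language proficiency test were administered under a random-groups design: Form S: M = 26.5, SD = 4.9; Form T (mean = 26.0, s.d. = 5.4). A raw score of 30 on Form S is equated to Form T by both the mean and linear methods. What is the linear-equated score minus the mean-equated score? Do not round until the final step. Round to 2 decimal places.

0.36

Mean-equated: 30 + (26.0 − 26.5) = 29.50
Linear-equated: (5.4/4.9)(30 − 26.5) + 26.0 = 29.857
Difference = 29.857 − 29.50 = 0.36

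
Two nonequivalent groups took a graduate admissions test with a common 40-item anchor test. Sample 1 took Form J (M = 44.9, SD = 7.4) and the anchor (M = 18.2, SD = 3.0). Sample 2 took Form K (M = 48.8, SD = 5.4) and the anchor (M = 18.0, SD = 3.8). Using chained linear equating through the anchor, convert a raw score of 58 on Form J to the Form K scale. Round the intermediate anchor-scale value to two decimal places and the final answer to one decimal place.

56.6

Form J → anchor (Sample 1): v = (3.0/7.4)(58 − 44.9) + 18.2 = 23.51
anchor → Form K (Sample 2): y = (5.4/3.8)(23.51 − 18.0) + 48.8 = 56.6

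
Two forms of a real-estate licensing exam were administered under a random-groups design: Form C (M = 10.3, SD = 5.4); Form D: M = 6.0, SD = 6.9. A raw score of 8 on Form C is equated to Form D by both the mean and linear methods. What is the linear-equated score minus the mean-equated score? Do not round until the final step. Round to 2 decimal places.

-0.64

Mean-equated: 8 + (6.0 − 10.3) = 3.70
Linear-equated: (6.9/5.4)(8 − 10.3) + 6.0 = 3.061
Difference = 3.061 − 3.70 = -0.64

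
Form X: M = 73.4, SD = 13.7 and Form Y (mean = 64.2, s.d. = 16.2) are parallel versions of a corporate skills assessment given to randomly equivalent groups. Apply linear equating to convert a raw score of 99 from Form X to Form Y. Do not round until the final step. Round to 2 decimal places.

94.47

Linear equating: y = (SD_Y/SD_X)(x − M_X) + M_Y
y = (16.2/13.7)(99 − 73.4) + 64.2
y = 1.182482 × 25.6 + 64.2 = 30.2715 + 64.2 = 94.47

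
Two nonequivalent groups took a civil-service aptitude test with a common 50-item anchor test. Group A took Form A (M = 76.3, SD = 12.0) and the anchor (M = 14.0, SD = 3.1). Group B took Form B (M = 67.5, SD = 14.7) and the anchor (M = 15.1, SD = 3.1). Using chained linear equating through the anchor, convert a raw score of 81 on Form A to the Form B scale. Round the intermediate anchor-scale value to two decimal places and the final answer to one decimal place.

Form A → anchor (Group A): v = (3.1/12.0)(81 − 76.3) + 14.0 = 15.21
anchor → Form B (Group B): y = (14.7/3.1)(15.21 − 15.1) + 67.5 = 68.0

68.0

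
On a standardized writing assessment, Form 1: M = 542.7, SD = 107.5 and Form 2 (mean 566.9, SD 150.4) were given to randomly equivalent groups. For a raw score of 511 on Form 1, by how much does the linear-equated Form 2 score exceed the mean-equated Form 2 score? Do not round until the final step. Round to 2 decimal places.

-12.65

Mean-equated: 511 + (566.9 − 542.7) = 535.20
Linear-equated: (150.4/107.5)(511 − 542.7) + 566.9 = 522.549
Difference = 522.549 − 535.20 = -12.65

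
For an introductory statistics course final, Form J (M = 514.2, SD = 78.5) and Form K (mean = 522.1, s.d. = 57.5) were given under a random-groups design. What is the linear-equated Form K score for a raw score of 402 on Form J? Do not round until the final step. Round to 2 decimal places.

Linear equating: y = (SD_Y/SD_X)(x − M_X) + M_Y
y = (57.5/78.5)(402 − 514.2) + 522.1
y = 0.732484 × -112.2 + 522.1 = -82.1847 + 522.1 = 439.92

439.92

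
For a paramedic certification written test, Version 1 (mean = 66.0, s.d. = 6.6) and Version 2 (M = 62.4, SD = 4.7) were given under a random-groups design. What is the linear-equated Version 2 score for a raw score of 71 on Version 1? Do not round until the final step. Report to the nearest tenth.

66.0

Linear equating: y = (SD_Y/SD_X)(x − M_X) + M_Y
y = (4.7/6.6)(71 − 66.0) + 62.4
y = 0.712121 × 5.0 + 62.4 = 3.5606 + 62.4 = 66.0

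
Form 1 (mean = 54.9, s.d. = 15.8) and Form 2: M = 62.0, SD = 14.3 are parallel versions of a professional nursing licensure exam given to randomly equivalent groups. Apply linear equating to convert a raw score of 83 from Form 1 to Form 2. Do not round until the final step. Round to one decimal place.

Linear equating: y = (SD_Y/SD_X)(x − M_X) + M_Y
y = (14.3/15.8)(83 − 54.9) + 62.0
y = 0.905063 × 28.1 + 62.0 = 25.4323 + 62.0 = 87.4

87.4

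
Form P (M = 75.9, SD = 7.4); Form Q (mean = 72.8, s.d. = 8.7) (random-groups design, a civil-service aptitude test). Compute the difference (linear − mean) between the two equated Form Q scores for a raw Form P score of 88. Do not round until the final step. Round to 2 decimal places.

Mean-equated: 88 + (72.8 − 75.9) = 84.90
Linear-equated: (8.7/7.4)(88 − 75.9) + 72.8 = 87.026
Difference = 87.026 − 84.90 = 2.13

2.13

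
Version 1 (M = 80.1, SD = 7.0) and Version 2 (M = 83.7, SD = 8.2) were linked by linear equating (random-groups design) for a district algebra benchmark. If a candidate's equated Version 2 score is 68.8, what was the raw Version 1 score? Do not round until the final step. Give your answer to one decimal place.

Invert y = (SD_Y/SD_X)(x − M_X) + M_Y:
x = (SD_X/SD_Y)(y − M_Y) + M_X = (7.0/8.2)(68.8 − 83.7) + 80.1
x = 0.853659 × -14.900 + 80.1 = 67.4

67.4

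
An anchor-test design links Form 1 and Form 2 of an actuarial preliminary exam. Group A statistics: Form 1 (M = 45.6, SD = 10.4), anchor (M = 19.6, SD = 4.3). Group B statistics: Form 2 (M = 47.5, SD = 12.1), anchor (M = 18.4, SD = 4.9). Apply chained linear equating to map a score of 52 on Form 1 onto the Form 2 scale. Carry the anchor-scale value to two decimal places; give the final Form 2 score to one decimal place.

Form 1 → anchor (Group A): v = (4.3/10.4)(52 − 45.6) + 19.6 = 22.25
anchor → Form 2 (Group B): y = (12.1/4.9)(22.25 − 18.4) + 47.5 = 57.0

57.0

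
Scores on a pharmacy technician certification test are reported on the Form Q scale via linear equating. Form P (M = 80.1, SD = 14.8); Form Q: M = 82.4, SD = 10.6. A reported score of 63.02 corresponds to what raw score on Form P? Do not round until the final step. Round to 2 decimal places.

53.04

Invert y = (SD_Y/SD_X)(x − M_X) + M_Y:
x = (SD_X/SD_Y)(y − M_Y) + M_X = (14.8/10.6)(63.02 − 82.4) + 80.1
x = 1.396226 × -19.380 + 80.1 = 53.04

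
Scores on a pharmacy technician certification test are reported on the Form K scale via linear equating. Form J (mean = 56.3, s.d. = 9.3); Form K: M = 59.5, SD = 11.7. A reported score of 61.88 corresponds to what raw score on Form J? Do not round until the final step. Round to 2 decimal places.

58.19

Invert y = (SD_Y/SD_X)(x − M_X) + M_Y:
x = (SD_X/SD_Y)(y − M_Y) + M_X = (9.3/11.7)(61.88 − 59.5) + 56.3
x = 0.794872 × 2.380 + 56.3 = 58.19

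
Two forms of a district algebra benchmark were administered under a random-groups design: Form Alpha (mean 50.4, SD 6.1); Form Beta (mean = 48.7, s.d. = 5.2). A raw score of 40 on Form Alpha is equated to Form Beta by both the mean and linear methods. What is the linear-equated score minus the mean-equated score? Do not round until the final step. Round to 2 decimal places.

Mean-equated: 40 + (48.7 − 50.4) = 38.30
Linear-equated: (5.2/6.1)(40 − 50.4) + 48.7 = 39.834
Difference = 39.834 − 38.30 = 1.53

1.53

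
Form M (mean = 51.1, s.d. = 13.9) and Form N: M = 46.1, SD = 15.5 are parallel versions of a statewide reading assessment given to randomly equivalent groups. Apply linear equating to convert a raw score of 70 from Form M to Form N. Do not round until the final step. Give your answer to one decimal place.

67.2

Linear equating: y = (SD_Y/SD_X)(x − M_X) + M_Y
y = (15.5/13.9)(70 − 51.1) + 46.1
y = 1.115108 × 18.9 + 46.1 = 21.0755 + 46.1 = 67.2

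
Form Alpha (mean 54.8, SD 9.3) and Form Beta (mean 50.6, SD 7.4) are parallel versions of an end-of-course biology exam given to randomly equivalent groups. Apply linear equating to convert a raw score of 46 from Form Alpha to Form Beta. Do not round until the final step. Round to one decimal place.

43.6

Linear equating: y = (SD_Y/SD_X)(x − M_X) + M_Y
y = (7.4/9.3)(46 − 54.8) + 50.6
y = 0.795699 × -8.8 + 50.6 = -7.0022 + 50.6 = 43.6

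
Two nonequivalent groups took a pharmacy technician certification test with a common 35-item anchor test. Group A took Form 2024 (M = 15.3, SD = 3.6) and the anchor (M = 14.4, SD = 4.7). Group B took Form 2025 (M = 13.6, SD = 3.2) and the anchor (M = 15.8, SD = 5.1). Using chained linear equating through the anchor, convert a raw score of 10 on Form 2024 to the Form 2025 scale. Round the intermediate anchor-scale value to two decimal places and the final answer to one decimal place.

8.4

Form 2024 → anchor (Group A): v = (4.7/3.6)(10 − 15.3) + 14.4 = 7.48
anchor → Form 2025 (Group B): y = (3.2/5.1)(7.48 − 15.8) + 13.6 = 8.4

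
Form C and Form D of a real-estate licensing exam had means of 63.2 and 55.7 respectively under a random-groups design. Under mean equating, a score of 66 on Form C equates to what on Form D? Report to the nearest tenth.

58.5

Mean equating: y = x + (M_Y − M_X) = 66 + (55.7 − 63.2) = 58.5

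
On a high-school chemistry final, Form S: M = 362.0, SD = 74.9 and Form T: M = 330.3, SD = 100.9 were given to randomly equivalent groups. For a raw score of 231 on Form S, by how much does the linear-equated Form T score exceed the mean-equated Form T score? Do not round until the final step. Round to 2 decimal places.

-45.47

Mean-equated: 231 + (330.3 − 362.0) = 199.30
Linear-equated: (100.9/74.9)(231 − 362.0) + 330.3 = 153.826
Difference = 153.826 − 199.30 = -45.47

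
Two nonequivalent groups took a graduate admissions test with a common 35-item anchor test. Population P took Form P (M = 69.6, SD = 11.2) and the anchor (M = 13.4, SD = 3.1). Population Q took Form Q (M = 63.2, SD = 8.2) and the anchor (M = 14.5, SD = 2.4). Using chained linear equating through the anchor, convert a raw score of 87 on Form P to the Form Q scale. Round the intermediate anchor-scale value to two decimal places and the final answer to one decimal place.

Form P → anchor (Population P): v = (3.1/11.2)(87 − 69.6) + 13.4 = 18.22
anchor → Form Q (Population Q): y = (8.2/2.4)(18.22 − 14.5) + 63.2 = 75.9

75.9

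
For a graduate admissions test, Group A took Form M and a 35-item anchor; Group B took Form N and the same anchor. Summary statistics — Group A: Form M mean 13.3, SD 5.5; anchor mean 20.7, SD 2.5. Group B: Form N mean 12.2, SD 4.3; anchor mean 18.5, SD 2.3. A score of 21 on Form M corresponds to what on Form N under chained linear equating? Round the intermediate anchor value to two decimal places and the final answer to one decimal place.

Form M → anchor (Group A): v = (2.5/5.5)(21 − 13.3) + 20.7 = 24.20
anchor → Form N (Group B): y = (4.3/2.3)(24.20 − 18.5) + 12.2 = 22.9

22.9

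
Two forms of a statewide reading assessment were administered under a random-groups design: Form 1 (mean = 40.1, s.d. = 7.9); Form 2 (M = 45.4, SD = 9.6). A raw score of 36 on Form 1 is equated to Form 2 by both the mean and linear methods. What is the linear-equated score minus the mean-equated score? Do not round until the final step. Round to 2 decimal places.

Mean-equated: 36 + (45.4 − 40.1) = 41.30
Linear-equated: (9.6/7.9)(36 − 40.1) + 45.4 = 40.418
Difference = 40.418 − 41.30 = -0.88

-0.88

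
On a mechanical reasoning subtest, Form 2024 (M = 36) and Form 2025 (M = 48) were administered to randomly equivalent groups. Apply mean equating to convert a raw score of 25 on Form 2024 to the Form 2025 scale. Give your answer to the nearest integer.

Mean equating: y = x + (M_Y − M_X) = 25 + (48 − 36) = 37

37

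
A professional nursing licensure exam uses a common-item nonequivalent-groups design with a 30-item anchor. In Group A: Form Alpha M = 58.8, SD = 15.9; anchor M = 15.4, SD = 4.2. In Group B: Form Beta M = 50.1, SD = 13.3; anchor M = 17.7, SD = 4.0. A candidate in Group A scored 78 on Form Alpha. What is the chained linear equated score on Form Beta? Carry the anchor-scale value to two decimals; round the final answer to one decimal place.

59.3

Form Alpha → anchor (Group A): v = (4.2/15.9)(78 − 58.8) + 15.4 = 20.47
anchor → Form Beta (Group B): y = (13.3/4.0)(20.47 − 17.7) + 50.1 = 59.3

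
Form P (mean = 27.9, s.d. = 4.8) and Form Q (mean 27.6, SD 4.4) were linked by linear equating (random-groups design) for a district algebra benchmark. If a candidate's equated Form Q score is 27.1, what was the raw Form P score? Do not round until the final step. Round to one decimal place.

Invert y = (SD_Y/SD_X)(x − M_X) + M_Y:
x = (SD_X/SD_Y)(y − M_Y) + M_X = (4.8/4.4)(27.1 − 27.6) + 27.9
x = 1.090909 × -0.500 + 27.9 = 27.4

27.4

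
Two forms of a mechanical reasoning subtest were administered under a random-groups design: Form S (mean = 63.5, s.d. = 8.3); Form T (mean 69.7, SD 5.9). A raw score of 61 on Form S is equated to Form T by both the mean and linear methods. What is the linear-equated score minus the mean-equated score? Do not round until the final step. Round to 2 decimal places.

0.72

Mean-equated: 61 + (69.7 − 63.5) = 67.20
Linear-equated: (5.9/8.3)(61 − 63.5) + 69.7 = 67.923
Difference = 67.923 − 67.20 = 0.72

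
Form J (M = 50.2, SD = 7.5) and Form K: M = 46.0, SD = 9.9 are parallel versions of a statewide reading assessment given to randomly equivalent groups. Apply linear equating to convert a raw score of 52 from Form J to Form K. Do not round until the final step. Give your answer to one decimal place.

Linear equating: y = (SD_Y/SD_X)(x − M_X) + M_Y
y = (9.9/7.5)(52 − 50.2) + 46.0
y = 1.320000 × 1.8 + 46.0 = 2.3760 + 46.0 = 48.4

48.4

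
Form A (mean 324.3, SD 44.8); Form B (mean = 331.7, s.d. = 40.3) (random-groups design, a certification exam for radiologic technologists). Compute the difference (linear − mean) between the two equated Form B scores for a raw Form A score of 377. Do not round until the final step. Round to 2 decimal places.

Mean-equated: 377 + (331.7 − 324.3) = 384.40
Linear-equated: (40.3/44.8)(377 − 324.3) + 331.7 = 379.106
Difference = 379.106 − 384.40 = -5.29

-5.29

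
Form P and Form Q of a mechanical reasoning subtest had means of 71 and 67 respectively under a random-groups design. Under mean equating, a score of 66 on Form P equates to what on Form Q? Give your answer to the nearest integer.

62

Mean equating: y = x + (M_Y − M_X) = 66 + (67 − 71) = 62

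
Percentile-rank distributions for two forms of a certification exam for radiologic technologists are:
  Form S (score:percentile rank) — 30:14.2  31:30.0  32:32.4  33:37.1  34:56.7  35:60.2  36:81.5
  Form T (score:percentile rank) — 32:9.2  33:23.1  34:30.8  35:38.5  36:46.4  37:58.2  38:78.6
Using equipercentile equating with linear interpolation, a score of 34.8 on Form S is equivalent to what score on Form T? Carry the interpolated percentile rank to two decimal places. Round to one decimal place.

37.1

PR of 34.8 on Form S: 56.7 + (34.8 − 34)/(35 − 34) × (60.2 − 56.7) = 59.50
On Form T, PR 59.50 falls between score 37 (PR 58.2) and 38 (PR 78.6).
Interpolate: 37 + (59.50 − 58.2)/(78.6 − 58.2) × (38 − 37) = 37.1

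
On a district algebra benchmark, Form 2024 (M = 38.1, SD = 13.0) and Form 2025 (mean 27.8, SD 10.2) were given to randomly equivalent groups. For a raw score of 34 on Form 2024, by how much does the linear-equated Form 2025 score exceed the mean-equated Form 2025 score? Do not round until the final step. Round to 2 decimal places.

0.88

Mean-equated: 34 + (27.8 − 38.1) = 23.70
Linear-equated: (10.2/13.0)(34 − 38.1) + 27.8 = 24.583
Difference = 24.583 − 23.70 = 0.88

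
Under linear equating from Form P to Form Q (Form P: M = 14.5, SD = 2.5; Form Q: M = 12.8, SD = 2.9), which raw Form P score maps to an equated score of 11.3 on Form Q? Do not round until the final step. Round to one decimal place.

13.2

Invert y = (SD_Y/SD_X)(x − M_X) + M_Y:
x = (SD_X/SD_Y)(y − M_Y) + M_X = (2.5/2.9)(11.3 − 12.8) + 14.5
x = 0.862069 × -1.500 + 14.5 = 13.2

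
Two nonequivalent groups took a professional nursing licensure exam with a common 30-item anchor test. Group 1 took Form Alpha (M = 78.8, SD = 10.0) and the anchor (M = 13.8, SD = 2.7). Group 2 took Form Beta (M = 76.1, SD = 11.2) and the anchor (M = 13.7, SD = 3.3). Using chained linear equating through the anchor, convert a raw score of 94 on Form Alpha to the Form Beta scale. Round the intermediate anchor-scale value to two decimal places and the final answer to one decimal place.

Form Alpha → anchor (Group 1): v = (2.7/10.0)(94 − 78.8) + 13.8 = 17.90
anchor → Form Beta (Group 2): y = (11.2/3.3)(17.90 − 13.7) + 76.1 = 90.4

90.4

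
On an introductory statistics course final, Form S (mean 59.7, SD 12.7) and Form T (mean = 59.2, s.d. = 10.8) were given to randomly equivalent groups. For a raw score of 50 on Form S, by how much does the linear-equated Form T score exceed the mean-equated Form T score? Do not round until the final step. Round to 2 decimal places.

1.45

Mean-equated: 50 + (59.2 − 59.7) = 49.50
Linear-equated: (10.8/12.7)(50 − 59.7) + 59.2 = 50.951
Difference = 50.951 − 49.50 = 1.45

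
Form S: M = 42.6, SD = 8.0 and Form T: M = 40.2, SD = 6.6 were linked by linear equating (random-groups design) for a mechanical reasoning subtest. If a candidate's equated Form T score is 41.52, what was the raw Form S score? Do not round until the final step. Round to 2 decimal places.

Invert y = (SD_Y/SD_X)(x − M_X) + M_Y:
x = (SD_X/SD_Y)(y − M_Y) + M_X = (8.0/6.6)(41.52 − 40.2) + 42.6
x = 1.212121 × 1.320 + 42.6 = 44.20

44.20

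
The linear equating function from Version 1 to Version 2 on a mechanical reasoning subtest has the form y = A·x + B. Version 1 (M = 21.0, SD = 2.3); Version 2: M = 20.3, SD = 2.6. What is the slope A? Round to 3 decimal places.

A = SD_Y / SD_X = 2.6 / 2.3 = 1.130

1.130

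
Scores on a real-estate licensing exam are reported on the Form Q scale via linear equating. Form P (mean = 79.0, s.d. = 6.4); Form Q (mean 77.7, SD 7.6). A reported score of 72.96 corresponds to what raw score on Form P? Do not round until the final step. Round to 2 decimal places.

Invert y = (SD_Y/SD_X)(x − M_X) + M_Y:
x = (SD_X/SD_Y)(y − M_Y) + M_X = (6.4/7.6)(72.96 − 77.7) + 79.0
x = 0.842105 × -4.740 + 79.0 = 75.01

75.01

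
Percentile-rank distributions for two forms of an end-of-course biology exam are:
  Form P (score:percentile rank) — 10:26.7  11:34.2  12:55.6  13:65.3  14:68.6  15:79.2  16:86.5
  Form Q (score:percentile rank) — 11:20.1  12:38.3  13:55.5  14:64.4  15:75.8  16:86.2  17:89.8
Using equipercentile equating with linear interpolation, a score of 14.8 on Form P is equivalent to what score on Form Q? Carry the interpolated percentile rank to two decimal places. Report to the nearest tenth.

15.1

PR of 14.8 on Form P: 68.6 + (14.8 − 14)/(15 − 14) × (79.2 − 68.6) = 77.08
On Form Q, PR 77.08 falls between score 15 (PR 75.8) and 16 (PR 86.2).
Interpolate: 15 + (77.08 − 75.8)/(86.2 − 75.8) × (16 − 15) = 15.1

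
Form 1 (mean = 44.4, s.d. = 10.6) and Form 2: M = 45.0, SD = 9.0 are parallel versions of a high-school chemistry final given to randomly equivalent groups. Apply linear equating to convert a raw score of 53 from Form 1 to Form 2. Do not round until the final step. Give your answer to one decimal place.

Linear equating: y = (SD_Y/SD_X)(x − M_X) + M_Y
y = (9.0/10.6)(53 − 44.4) + 45.0
y = 0.849057 × 8.6 + 45.0 = 7.3019 + 45.0 = 52.3

52.3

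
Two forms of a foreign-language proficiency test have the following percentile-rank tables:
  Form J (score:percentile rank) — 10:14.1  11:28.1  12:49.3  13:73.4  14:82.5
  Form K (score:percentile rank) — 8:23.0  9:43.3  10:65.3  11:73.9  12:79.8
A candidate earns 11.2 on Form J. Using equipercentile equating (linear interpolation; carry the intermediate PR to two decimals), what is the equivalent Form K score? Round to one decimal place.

8.5

PR of 11.2 on Form J: 28.1 + (11.2 − 11)/(12 − 11) × (49.3 − 28.1) = 32.34
On Form K, PR 32.34 falls between score 8 (PR 23.0) and 9 (PR 43.3).
Interpolate: 8 + (32.34 − 23.0)/(43.3 − 23.0) × (9 − 8) = 8.5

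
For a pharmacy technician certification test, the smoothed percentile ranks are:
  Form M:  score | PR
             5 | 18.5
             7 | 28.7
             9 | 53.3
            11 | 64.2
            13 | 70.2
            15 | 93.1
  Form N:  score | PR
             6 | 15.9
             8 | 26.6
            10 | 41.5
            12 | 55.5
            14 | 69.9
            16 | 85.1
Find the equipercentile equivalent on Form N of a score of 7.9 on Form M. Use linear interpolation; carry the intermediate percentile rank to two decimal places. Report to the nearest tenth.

PR of 7.9 on Form M: 28.7 + (7.9 − 7)/(9 − 7) × (53.3 − 28.7) = 39.77
On Form N, PR 39.77 falls between score 8 (PR 26.6) and 10 (PR 41.5).
Interpolate: 8 + (39.77 − 26.6)/(41.5 − 26.6) × (10 − 8) = 9.8

9.8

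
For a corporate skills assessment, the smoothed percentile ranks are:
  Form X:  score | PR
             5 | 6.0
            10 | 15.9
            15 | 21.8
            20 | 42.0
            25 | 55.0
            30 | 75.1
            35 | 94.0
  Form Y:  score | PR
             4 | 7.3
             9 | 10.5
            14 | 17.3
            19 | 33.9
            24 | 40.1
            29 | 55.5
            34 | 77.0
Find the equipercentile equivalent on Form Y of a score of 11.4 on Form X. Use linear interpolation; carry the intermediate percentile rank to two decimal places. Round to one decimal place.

PR of 11.4 on Form X: 15.9 + (11.4 − 10)/(15 − 10) × (21.8 − 15.9) = 17.55
On Form Y, PR 17.55 falls between score 14 (PR 17.3) and 19 (PR 33.9).
Interpolate: 14 + (17.55 − 17.3)/(33.9 − 17.3) × (19 − 14) = 14.1

14.1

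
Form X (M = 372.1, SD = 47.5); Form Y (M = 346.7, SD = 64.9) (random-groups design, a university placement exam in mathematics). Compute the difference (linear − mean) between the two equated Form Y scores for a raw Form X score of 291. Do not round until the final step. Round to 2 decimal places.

Mean-equated: 291 + (346.7 − 372.1) = 265.60
Linear-equated: (64.9/47.5)(291 − 372.1) + 346.7 = 235.892
Difference = 235.892 − 265.60 = -29.71

-29.71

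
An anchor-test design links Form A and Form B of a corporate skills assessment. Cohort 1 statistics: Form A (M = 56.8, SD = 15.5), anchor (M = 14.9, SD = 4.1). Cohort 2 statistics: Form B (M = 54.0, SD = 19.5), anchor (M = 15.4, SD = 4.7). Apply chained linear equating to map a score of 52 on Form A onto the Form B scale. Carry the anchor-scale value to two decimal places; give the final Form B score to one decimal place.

46.7

Form A → anchor (Cohort 1): v = (4.1/15.5)(52 − 56.8) + 14.9 = 13.63
anchor → Form B (Cohort 2): y = (19.5/4.7)(13.63 − 15.4) + 54.0 = 46.7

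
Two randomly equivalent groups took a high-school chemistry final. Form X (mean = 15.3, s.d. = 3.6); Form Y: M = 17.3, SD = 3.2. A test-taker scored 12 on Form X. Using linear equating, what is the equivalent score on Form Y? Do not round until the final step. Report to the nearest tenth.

14.4

Linear equating: y = (SD_Y/SD_X)(x − M_X) + M_Y
y = (3.2/3.6)(12 − 15.3) + 17.3
y = 0.888889 × -3.3 + 17.3 = -2.9333 + 17.3 = 14.4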